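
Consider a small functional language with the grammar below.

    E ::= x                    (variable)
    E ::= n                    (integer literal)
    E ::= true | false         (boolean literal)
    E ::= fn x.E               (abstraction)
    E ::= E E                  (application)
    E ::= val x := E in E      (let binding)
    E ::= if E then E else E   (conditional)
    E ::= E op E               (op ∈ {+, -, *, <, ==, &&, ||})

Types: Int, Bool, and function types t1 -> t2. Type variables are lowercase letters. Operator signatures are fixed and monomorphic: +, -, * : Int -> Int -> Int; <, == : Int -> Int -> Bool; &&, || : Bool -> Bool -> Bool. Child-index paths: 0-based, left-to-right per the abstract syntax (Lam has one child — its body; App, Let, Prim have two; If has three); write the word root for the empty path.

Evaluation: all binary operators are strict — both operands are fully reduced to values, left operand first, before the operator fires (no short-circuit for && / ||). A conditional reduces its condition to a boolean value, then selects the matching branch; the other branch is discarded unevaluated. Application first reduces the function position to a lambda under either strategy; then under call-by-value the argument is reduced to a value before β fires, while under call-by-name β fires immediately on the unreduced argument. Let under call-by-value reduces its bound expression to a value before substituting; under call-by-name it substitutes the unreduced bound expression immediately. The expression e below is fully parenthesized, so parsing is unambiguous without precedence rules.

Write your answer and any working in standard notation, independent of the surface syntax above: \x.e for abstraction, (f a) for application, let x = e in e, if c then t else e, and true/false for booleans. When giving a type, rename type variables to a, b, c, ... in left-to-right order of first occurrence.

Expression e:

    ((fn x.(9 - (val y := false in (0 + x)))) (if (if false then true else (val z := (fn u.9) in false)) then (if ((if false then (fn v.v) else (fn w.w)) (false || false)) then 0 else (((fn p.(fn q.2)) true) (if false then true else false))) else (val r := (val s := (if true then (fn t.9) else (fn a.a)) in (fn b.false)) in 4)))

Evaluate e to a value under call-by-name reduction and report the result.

Answer: 5

Derivation:
step 0: ((\x.(9 - (let y = false in (0 + x)))) (if (if false then true else (let z = (\u.9) in false)) then (if ((if false then (\v.v) else (\w.w)) (false || false)) then 0 else (((\p.(\q.2)) true) (if false then true else false))) else (let r = (let s = (if true then (\t.9) else (\a.a)) in (\b.false)) in 4)))
step 1: [beta@root] (9 - (let y = false in (0 + (if (if false then true else (let z = (\u.9) in false)) then (if ((if false then (\v.v) else (\w.w)) (false || false)) then 0 else (((\p.(\q.2)) true) (if false then true else false))) else (let r = (let s = (if true then (\t.9) else (\a.a)) in (\b.false)) in 4)))))
step 2: [let@1] (9 - (0 + (if (if false then true else (let z = (\u.9) in false)) then (if ((if false then (\v.v) else (\w.w)) (false || false)) then 0 else (((\p.(\q.2)) true) (if false then true else false))) else (let r = (let s = (if true then (\t.9) else (\a.a)) in (\b.false)) in 4))))
step 3: [if@1.1.0] (9 - (0 + (if (let z = (\u.9) in false) then (if ((if false then (\v.v) else (\w.w)) (false || false)) then 0 else (((\p.(\q.2)) true) (if false then true else false))) else (let r = (let s = (if true then (\t.9) else (\a.a)) in (\b.false)) in 4))))
step 4: [let@1.1.0] (9 - (0 + (if false then (if ((if false then (\v.v) else (\w.w)) (false || false)) then 0 else (((\p.(\q.2)) true) (if false then true else false))) else (let r = (let s = (if true then (\t.9) else (\a.a)) in (\b.false)) in 4))))
step 5: [if@1.1] (9 - (0 + (let r = (let s = (if true then (\t.9) else (\a.a)) in (\b.false)) in 4)))
step 6: [let@1.1] (9 - (0 + 4))
step 7: [delta@1] (9 - 4)
step 8: [delta@root] 5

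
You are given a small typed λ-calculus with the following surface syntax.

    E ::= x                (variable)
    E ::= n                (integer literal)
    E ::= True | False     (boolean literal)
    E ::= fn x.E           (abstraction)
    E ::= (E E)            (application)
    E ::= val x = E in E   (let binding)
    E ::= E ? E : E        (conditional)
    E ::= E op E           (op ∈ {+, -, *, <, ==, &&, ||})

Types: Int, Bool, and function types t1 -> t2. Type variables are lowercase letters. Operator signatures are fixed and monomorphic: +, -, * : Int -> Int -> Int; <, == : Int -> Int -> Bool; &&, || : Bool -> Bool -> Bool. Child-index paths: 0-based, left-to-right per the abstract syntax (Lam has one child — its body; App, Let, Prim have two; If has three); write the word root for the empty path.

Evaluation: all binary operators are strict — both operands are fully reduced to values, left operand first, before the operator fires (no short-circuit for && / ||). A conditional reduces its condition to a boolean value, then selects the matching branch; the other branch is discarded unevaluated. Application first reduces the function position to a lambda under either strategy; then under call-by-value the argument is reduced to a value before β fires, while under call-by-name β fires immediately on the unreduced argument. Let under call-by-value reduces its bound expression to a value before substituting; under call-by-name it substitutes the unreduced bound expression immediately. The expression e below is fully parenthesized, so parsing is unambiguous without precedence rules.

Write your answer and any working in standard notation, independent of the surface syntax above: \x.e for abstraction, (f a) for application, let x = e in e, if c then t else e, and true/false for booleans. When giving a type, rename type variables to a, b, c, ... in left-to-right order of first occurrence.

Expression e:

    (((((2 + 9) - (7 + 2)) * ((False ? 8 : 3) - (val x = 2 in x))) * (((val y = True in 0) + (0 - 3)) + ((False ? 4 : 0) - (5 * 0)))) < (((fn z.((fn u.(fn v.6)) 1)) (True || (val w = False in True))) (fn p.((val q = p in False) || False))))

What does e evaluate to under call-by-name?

Trace:
step 0: (((((2 + 9) - (7 + 2)) * ((if false then 8 else 3) - (let x = 2 in x))) * (((let y = true in 0) + (0 - 3)) + ((if false then 4 else 0) - (5 * 0)))) < (((\z.((\u.(\v.6)) 1)) (true || (let w = false in true))) (\p.((let q = p in false) || false))))
step 1: [delta@0.0.0.0] ((((11 - (7 + 2)) * ((if false then 8 else 3) - (let x = 2 in x))) * (((let y = true in 0) + (0 - 3)) + ((if false then 4 else 0) - (5 * 0)))) < (((\z.((\u.(\v.6)) 1)) (true || (let w = false in true))) (\p.((let q = p in false) || false))))
step 2: [delta@0.0.0.1] ((((11 - 9) * ((if false then 8 else 3) - (let x = 2 in x))) * (((let y = true in 0) + (0 - 3)) + ((if false then 4 else 0) - (5 * 0)))) < (((\z.((\u.(\v.6)) 1)) (true || (let w = false in true))) (\p.((let q = p in false) || false))))
step 3: [delta@0.0.0] (((2 * ((if false then 8 else 3) - (let x = 2 in x))) * (((let y = true in 0) + (0 - 3)) + ((if false then 4 else 0) - (5 * 0)))) < (((\z.((\u.(\v.6)) 1)) (true || (let w = false in true))) (\p.((let q = p in false) || false))))
step 4: [if@0.0.1.0] (((2 * (3 - (let x = 2 in x))) * (((let y = true in 0) + (0 - 3)) + ((if false then 4 else 0) - (5 * 0)))) < (((\z.((\u.(\v.6)) 1)) (true || (let w = false in true))) (\p.((let q = p in false) || false))))
step 5: [let@0.0.1.1] (((2 * (3 - 2)) * (((let y = true in 0) + (0 - 3)) + ((if false then 4 else 0) - (5 * 0)))) < (((\z.((\u.(\v.6)) 1)) (true || (let w = false in true))) (\p.((let q = p in false) || false))))
step 6: [delta@0.0.1] (((2 * 1) * (((let y = true in 0) + (0 - 3)) + ((if false then 4 else 0) - (5 * 0)))) < (((\z.((\u.(\v.6)) 1)) (true || (let w = false in true))) (\p.((let q = p in false) || false))))
step 7: [delta@0.0] ((2 * (((let y = true in 0) + (0 - 3)) + ((if false then 4 else 0) - (5 * 0)))) < (((\z.((\u.(\v.6)) 1)) (true || (let w = false in true))) (\p.((let q = p in false) || false))))
step 8: [let@0.1.0.0] ((2 * ((0 + (0 - 3)) + ((if false then 4 else 0) - (5 * 0)))) < (((\z.((\u.(\v.6)) 1)) (true || (let w = false in true))) (\p.((let q = p in false) || false))))
step 9: [delta@0.1.0.1] ((2 * ((0 + -3) + ((if false then 4 else 0) - (5 * 0)))) < (((\z.((\u.(\v.6)) 1)) (true || (let w = false in true))) (\p.((let q = p in false) || false))))
step 10: [delta@0.1.0] ((2 * (-3 + ((if false then 4 else 0) - (5 * 0)))) < (((\z.((\u.(\v.6)) 1)) (true || (let w = false in true))) (\p.((let q = p in false) || false))))
step 11: [if@0.1.1.0] ((2 * (-3 + (0 - (5 * 0)))) < (((\z.((\u.(\v.6)) 1)) (true || (let w = false in true))) (\p.((let q = p in false) || false))))
step 12: [delta@0.1.1.1] ((2 * (-3 + (0 - 0))) < (((\z.((\u.(\v.6)) 1)) (true || (let w = false in true))) (\p.((let q = p in false) || false))))
step 13: [delta@0.1.1] ((2 * (-3 + 0)) < (((\z.((\u.(\v.6)) 1)) (true || (let w = false in true))) (\p.((let q = p in false) || false))))
step 14: [delta@0.1] ((2 * -3) < (((\z.((\u.(\v.6)) 1)) (true || (let w = false in true))) (\p.((let q = p in false) || false))))
step 15: [delta@0] (-6 < (((\z.((\u.(\v.6)) 1)) (true || (let w = false in true))) (\p.((let q = p in false) || false))))
step 16: [beta@1.0] (-6 < (((\u.(\v.6)) 1) (\p.((let q = p in false) || false))))
step 17: [beta@1.0] (-6 < ((\v.6) (\p.((let q = p in false) || false))))
step 18: [beta@1] (-6 < 6)
step 19: [delta@root] true

Answer: true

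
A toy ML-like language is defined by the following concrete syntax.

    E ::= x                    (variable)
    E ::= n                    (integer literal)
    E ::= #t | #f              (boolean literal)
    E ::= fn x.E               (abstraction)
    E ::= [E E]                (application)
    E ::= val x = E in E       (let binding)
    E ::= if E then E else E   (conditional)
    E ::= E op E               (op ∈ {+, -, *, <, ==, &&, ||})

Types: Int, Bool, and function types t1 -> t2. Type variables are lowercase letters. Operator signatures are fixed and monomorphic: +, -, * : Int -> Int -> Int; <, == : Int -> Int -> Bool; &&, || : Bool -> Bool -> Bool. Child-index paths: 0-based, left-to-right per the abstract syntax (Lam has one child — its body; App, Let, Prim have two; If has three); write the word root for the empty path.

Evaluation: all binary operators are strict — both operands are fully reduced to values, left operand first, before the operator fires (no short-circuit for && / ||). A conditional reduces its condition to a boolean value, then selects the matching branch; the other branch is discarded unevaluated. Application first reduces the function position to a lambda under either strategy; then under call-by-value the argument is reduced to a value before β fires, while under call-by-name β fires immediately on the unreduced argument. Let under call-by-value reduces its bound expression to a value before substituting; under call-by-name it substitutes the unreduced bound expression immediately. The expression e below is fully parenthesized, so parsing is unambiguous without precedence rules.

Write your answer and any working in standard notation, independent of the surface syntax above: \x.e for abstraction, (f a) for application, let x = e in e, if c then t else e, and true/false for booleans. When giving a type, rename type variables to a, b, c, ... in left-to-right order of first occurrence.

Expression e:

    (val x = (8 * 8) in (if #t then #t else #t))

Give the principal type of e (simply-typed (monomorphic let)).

Working:
  unify Int ~ Int
  unify Int ~ Int
let x : Int
  unify Bool ~ Bool
  unify Bool ~ Bool

Answer: Bool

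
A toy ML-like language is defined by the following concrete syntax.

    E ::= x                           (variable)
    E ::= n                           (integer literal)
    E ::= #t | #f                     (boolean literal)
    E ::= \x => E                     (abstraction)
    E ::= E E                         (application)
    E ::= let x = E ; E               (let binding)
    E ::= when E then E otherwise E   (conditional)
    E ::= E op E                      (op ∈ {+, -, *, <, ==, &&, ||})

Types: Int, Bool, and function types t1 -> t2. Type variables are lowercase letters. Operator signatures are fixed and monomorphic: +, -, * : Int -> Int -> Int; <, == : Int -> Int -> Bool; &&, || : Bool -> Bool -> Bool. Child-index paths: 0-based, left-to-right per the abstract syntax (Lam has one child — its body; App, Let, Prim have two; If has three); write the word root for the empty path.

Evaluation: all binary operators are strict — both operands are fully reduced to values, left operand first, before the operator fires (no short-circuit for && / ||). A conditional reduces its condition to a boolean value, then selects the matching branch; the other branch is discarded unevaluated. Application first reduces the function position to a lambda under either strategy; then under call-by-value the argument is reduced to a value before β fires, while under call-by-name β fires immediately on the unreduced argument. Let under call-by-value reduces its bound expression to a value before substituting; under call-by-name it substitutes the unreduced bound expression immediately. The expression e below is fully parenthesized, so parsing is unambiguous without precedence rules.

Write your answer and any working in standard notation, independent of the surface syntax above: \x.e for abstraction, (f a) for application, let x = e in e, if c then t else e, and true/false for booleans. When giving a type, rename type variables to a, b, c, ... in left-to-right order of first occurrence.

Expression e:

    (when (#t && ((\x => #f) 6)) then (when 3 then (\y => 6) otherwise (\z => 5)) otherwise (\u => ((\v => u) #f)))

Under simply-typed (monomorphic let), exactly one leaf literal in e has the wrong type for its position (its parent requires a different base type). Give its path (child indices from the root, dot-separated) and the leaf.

Answer: 1.0 : 3

Trace:
  unify Bool ~ Bool
\x._ : a -> Bool
  unify a -> Bool ~ Int -> b
  unify a ~ Int
  unify Bool ~ b
_ _ : Bool
  unify Bool ~ Bool
  unify Bool ~ Bool
  unify Int ~ Bool
  FAIL: mismatch Int ~ Bool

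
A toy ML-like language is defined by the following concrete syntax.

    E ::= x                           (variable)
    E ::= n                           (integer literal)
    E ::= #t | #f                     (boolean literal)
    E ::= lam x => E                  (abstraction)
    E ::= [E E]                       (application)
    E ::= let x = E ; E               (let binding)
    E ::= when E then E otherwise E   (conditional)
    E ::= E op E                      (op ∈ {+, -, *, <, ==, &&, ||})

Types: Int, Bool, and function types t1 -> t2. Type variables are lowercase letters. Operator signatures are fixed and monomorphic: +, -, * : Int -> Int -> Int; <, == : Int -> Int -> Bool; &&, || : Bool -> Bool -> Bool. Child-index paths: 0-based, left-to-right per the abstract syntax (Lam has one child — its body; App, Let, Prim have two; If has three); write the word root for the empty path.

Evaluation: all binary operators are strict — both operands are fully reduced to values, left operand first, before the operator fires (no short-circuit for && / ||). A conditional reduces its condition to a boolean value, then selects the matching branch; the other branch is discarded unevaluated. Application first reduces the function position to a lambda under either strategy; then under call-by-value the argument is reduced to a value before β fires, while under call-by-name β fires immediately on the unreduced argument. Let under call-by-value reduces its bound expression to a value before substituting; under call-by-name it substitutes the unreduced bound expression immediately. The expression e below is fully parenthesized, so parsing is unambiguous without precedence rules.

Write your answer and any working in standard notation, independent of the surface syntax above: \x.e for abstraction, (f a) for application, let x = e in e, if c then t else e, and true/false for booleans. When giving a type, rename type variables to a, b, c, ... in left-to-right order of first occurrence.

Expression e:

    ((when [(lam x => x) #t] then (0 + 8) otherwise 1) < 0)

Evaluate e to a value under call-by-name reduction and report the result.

Answer: false

Trace:
step 0: ((if ((\x.x) true) then (0 + 8) else 1) < 0)
step 1: [beta@0.0] ((if true then (0 + 8) else 1) < 0)
step 2: [if@0] ((0 + 8) < 0)
step 3: [delta@0] (8 < 0)
step 4: [delta@root] false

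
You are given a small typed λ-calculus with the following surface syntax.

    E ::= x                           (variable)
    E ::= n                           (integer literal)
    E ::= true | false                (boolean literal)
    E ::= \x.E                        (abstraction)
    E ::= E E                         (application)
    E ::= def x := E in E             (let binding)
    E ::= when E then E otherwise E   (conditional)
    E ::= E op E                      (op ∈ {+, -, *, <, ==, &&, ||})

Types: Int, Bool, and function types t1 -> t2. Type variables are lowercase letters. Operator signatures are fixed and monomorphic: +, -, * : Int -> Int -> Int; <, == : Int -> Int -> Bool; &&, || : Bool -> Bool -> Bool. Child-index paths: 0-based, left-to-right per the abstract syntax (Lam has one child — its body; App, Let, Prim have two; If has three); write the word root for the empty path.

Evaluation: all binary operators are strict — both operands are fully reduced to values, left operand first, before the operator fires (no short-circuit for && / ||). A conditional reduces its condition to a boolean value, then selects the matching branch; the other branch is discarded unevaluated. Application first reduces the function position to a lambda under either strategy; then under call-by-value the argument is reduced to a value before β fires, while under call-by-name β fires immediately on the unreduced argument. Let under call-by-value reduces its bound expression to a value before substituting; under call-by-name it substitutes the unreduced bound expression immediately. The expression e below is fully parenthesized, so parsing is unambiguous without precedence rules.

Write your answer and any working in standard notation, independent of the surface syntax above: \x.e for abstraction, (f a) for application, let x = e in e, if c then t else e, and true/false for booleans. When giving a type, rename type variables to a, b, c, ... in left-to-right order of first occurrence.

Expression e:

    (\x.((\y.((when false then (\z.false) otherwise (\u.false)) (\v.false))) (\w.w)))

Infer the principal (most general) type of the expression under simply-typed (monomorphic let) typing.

Answer: a -> Bool

Working:
  unify Bool ~ Bool
\z._ : c -> Bool
\u._ : d -> Bool
  unify c -> Bool ~ d -> Bool
  unify c ~ d
  unify Bool ~ Bool
\v._ : e -> Bool
  unify d -> Bool ~ (e -> Bool) -> f
  unify d ~ e -> Bool
  unify Bool ~ f
_ _ : Bool
\y._ : b -> Bool
w : g
\w._ : g -> g
  unify b -> Bool ~ (g -> g) -> h
  unify b ~ g -> g
  unify Bool ~ h
_ _ : Bool
\x._ : a -> Bool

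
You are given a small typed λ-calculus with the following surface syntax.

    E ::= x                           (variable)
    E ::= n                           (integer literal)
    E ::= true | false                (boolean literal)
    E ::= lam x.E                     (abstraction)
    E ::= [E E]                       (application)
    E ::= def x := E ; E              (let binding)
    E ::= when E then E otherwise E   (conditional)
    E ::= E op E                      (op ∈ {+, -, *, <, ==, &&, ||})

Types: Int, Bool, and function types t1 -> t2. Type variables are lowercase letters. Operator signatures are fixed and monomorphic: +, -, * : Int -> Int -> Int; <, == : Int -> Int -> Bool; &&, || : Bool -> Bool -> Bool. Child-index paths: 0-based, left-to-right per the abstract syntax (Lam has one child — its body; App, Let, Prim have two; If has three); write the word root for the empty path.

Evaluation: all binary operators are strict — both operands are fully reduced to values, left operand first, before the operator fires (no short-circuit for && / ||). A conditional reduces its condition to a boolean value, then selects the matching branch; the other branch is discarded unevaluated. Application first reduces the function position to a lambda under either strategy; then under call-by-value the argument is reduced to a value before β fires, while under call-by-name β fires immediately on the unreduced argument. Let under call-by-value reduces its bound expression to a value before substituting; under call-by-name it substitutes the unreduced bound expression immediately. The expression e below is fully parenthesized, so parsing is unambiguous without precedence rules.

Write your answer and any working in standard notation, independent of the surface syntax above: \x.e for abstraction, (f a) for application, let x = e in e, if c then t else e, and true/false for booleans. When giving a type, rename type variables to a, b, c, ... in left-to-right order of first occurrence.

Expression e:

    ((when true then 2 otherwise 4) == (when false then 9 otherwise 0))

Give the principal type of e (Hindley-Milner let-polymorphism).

Trace:
  unify Bool ~ Bool
  unify Int ~ Int
  unify Int ~ Int
  unify Bool ~ Bool
  unify Int ~ Int
  unify Int ~ Int

Answer: Bool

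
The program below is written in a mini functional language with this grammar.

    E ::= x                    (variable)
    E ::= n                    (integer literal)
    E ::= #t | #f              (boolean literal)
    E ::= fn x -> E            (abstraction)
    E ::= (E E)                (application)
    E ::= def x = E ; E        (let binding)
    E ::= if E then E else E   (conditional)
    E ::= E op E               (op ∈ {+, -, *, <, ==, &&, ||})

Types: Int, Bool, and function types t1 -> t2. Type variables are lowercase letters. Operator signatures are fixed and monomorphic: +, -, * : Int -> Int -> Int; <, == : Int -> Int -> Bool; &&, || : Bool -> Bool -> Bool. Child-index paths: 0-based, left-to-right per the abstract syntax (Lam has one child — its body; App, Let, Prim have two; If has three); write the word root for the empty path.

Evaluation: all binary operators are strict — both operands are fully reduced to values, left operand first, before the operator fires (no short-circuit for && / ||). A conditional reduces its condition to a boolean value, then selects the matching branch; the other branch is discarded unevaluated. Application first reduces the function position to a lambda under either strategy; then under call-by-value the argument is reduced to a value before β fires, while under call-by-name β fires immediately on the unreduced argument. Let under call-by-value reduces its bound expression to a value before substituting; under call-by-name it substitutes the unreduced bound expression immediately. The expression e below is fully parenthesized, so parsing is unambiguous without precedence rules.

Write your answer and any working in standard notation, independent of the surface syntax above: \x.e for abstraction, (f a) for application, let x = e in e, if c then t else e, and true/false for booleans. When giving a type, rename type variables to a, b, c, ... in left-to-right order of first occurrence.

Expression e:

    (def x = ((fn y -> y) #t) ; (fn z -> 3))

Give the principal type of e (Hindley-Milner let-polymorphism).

Answer: a -> Int

Working:
y : a
\y._ : a -> a
  unify a -> a ~ Bool -> b
  unify a ~ Bool
  unify Bool ~ b
_ _ : Bool
let x : Bool
\z._ : c -> Int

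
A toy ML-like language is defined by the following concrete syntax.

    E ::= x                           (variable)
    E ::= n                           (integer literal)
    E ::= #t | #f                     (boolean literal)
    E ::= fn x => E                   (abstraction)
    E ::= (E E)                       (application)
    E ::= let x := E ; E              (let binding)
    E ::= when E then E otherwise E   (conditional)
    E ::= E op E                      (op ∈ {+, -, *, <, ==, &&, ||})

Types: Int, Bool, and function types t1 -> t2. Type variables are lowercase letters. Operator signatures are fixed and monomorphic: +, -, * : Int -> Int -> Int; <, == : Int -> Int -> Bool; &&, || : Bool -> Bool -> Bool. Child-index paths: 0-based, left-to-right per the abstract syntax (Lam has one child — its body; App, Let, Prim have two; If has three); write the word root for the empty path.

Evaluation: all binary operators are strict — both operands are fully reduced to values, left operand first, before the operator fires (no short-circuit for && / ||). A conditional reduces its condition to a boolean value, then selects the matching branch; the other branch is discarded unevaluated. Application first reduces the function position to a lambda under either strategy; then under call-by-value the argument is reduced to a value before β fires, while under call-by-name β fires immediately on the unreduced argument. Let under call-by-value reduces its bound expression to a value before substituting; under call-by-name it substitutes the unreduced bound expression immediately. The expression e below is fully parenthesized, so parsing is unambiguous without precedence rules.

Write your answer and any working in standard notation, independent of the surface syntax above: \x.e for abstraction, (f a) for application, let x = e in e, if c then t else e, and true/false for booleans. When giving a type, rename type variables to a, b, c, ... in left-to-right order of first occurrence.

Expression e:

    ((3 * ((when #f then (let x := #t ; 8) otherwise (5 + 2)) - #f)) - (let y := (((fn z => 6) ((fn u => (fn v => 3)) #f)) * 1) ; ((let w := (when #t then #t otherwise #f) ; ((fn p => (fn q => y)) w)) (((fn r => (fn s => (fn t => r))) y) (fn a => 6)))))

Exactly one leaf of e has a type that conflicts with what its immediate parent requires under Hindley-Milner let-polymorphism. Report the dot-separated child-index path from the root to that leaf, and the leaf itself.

Derivation:
  unify Int ~ Int
  unify Bool ~ Bool
let x : Bool
  unify Int ~ Int
  unify Int ~ Int
  unify Int ~ Int
  unify Int ~ Int
  unify Bool ~ Int
  FAIL: mismatch Bool ~ Int

Answer: 0.1.1 : false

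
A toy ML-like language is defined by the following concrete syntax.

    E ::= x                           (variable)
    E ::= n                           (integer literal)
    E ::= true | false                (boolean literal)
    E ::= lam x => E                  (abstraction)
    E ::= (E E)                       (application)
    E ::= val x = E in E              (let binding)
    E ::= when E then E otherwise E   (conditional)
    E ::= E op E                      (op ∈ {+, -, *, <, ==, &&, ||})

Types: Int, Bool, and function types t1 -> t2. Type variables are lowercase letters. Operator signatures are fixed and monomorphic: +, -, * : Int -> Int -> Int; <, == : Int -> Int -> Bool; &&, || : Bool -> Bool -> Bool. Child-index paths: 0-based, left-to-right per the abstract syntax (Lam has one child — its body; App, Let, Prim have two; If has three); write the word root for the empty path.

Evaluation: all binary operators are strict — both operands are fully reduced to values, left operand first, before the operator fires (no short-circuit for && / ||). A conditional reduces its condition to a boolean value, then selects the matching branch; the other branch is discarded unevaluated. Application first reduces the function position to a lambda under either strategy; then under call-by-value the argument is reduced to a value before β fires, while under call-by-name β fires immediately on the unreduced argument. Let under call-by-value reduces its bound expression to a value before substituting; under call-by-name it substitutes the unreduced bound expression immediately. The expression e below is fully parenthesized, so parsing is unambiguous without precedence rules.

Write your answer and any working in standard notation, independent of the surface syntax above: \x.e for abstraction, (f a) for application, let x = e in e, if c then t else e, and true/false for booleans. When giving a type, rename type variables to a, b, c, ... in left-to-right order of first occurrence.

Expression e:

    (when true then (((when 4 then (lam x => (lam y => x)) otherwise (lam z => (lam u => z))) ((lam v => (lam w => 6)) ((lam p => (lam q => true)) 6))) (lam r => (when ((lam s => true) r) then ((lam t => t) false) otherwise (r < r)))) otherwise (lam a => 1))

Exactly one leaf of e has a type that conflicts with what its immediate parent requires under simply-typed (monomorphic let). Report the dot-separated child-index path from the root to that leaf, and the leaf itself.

Trace:
  unify Bool ~ Bool
  unify Int ~ Bool
  FAIL: mismatch Int ~ Bool

Answer: 1.0.0.0 : 4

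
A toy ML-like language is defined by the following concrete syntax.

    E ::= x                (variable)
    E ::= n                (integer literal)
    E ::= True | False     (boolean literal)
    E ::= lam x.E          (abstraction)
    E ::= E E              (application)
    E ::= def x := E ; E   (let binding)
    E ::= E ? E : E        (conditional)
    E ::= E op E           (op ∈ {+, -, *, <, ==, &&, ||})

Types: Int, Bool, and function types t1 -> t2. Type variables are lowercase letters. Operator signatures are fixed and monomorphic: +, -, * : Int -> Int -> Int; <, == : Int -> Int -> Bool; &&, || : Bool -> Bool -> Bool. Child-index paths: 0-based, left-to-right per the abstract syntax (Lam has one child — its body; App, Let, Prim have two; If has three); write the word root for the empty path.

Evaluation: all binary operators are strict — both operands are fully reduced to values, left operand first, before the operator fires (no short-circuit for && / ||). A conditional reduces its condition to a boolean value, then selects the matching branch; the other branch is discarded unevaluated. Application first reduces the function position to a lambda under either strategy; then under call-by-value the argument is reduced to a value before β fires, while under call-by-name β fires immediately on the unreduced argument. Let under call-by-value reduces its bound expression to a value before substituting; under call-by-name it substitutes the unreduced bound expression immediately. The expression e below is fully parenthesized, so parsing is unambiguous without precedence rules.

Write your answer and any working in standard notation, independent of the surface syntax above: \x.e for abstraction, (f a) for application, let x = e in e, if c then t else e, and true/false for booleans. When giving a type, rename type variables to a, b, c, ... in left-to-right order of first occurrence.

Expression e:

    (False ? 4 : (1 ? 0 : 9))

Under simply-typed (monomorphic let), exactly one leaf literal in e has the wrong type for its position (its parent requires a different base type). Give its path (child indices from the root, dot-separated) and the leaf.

Answer: 2.0 : 1

Working:
  unify Bool ~ Bool
  unify Int ~ Bool
  FAIL: mismatch Int ~ Bool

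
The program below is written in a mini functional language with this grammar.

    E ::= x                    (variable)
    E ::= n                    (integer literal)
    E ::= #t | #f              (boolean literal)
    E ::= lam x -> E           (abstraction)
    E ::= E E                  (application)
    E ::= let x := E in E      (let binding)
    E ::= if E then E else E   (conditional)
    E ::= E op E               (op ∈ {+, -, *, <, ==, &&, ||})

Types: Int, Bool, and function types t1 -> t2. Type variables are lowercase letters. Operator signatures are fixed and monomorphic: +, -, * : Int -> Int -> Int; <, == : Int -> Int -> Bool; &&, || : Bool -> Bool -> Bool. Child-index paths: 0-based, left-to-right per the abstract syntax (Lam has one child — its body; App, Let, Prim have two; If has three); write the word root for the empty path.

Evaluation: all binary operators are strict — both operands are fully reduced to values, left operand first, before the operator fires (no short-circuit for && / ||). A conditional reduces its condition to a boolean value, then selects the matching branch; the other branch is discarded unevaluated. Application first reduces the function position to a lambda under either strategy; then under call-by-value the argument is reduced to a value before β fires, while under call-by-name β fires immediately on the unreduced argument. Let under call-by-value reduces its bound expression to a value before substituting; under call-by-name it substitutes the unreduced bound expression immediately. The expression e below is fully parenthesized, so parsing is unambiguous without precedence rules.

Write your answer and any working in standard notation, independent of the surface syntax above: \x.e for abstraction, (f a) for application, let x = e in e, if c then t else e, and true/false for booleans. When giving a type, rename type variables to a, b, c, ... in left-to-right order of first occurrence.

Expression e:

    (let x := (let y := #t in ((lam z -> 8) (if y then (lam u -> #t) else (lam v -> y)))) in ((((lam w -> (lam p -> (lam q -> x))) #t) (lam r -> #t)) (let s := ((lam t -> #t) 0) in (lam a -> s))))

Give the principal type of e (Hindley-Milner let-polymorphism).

Derivation:
let y : Bool
\z._ : a -> Int
y : Bool
  unify Bool ~ Bool
\u._ : b -> Bool
y : Bool
\v._ : c -> Bool
  unify b -> Bool ~ c -> Bool
  unify b ~ c
  unify Bool ~ Bool
  unify a -> Int ~ (c -> Bool) -> d
  unify a ~ c -> Bool
  unify Int ~ d
_ _ : Int
let x : Int
x : Int
\q._ : g -> Int
\p._ : f -> g -> Int
\w._ : e -> f -> g -> Int
  unify e -> f -> g -> Int ~ Bool -> h
  unify e ~ Bool
  unify f -> g -> Int ~ h
_ _ : f -> g -> Int
\r._ : i -> Bool
  unify f -> g -> Int ~ (i -> Bool) -> j
  unify f ~ i -> Bool
  unify g -> Int ~ j
_ _ : g -> Int
\t._ : k -> Bool
  unify k -> Bool ~ Int -> l
  unify k ~ Int
  unify Bool ~ l
_ _ : Bool
let s : Bool
s : Bool
\a._ : m -> Bool
  unify g -> Int ~ (m -> Bool) -> n
  unify g ~ m -> Bool
  unify Int ~ n
_ _ : Int

Answer: Int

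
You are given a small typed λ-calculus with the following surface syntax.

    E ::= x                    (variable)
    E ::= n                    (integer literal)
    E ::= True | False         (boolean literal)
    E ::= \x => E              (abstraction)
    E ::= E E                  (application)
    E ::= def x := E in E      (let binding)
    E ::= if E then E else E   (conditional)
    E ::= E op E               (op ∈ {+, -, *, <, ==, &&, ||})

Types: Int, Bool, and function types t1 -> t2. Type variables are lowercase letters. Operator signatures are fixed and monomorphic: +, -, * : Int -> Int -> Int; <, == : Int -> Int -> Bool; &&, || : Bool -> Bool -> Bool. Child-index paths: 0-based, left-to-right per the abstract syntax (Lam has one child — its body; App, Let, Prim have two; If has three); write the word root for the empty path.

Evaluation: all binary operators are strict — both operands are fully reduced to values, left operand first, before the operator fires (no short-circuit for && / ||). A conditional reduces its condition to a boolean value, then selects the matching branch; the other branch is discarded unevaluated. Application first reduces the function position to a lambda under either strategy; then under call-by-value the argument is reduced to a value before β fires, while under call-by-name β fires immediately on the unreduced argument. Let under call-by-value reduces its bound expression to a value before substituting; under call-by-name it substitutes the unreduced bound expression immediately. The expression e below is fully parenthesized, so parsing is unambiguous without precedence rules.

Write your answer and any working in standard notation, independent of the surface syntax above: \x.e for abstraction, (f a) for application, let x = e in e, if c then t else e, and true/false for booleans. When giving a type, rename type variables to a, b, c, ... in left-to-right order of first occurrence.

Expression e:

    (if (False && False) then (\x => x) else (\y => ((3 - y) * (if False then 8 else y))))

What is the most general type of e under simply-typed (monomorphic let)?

Answer: Int -> Int

Trace:
  unify Bool ~ Bool
  unify Bool ~ Bool
  unify Bool ~ Bool
x : a
\x._ : a -> a
  unify Int ~ Int
y : b
  unify b ~ Int
  unify Int ~ Int
  unify Bool ~ Bool
y : Int
  unify Int ~ Int
  unify Int ~ Int
\y._ : Int -> Int
  unify a -> a ~ Int -> Int
  unify a ~ Int
  unify Int ~ Int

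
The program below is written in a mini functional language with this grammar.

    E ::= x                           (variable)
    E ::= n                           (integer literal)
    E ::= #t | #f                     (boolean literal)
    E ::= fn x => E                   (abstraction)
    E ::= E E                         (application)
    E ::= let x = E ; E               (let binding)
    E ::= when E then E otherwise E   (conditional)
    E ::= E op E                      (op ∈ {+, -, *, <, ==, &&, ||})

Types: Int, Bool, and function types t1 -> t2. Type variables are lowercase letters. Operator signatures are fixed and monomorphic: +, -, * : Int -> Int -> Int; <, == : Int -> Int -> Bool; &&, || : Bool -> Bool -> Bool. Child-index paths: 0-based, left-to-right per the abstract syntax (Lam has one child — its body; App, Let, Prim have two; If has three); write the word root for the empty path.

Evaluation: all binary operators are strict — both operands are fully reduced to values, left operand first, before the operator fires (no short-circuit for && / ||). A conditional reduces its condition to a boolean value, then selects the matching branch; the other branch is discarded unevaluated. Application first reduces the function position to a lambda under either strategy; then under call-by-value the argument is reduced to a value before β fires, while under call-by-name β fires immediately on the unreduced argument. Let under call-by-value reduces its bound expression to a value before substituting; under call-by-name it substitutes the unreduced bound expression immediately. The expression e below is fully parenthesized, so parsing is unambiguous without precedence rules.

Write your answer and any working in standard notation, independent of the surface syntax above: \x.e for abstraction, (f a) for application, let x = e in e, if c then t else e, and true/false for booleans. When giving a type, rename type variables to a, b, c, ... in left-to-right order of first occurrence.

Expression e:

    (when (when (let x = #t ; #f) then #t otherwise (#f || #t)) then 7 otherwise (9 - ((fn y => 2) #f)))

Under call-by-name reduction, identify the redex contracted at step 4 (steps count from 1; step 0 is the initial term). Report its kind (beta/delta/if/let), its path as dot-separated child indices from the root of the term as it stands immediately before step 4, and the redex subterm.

Answer: if at root : (if true then 7 else (9 - ((\y.2) false)))

Derivation:
step 0: (if (if (let x = true in false) then true else (false || true)) then 7 else (9 - ((\y.2) false)))
step 1: [let@0.0] (if (if false then true else (false || true)) then 7 else (9 - ((\y.2) false)))
step 2: [if@0] (if (false || true) then 7 else (9 - ((\y.2) false)))
step 3: [delta@0] (if true then 7 else (9 - ((\y.2) false)))
step 4: [if@root] 7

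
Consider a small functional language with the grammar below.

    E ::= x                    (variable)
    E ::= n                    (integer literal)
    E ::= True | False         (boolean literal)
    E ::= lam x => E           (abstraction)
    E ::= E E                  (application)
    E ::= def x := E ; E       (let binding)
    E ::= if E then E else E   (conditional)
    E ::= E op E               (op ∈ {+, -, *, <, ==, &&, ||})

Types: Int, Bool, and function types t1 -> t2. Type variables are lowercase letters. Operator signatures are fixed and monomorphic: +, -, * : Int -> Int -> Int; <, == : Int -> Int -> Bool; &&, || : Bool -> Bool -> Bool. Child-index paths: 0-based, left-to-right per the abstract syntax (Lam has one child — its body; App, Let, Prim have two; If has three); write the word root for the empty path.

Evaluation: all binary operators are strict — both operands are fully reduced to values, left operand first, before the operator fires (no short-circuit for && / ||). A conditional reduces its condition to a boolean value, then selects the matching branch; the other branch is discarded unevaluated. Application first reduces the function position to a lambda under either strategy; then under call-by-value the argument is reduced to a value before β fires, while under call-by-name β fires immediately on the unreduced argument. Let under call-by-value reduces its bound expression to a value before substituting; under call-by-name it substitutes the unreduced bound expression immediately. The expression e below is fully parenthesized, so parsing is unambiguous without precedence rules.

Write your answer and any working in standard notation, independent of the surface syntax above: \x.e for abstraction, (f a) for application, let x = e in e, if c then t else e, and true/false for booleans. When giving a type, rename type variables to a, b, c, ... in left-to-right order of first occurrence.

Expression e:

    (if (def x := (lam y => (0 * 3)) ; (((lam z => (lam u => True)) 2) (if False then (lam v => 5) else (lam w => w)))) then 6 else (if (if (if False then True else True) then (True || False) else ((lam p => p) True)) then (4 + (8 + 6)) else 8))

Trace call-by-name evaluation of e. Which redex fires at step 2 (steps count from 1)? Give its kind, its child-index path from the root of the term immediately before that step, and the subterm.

Derivation:
step 0: (if (let x = (\y.(0 * 3)) in (((\z.(\u.true)) 2) (if false then (\v.5) else (\w.w)))) then 6 else (if (if (if false then true else true) then (true || false) else ((\p.p) true)) then (4 + (8 + 6)) else 8))
step 1: [let@0] (if (((\z.(\u.true)) 2) (if false then (\v.5) else (\w.w))) then 6 else (if (if (if false then true else true) then (true || false) else ((\p.p) true)) then (4 + (8 + 6)) else 8))
step 2: [beta@0.0] (if ((\u.true) (if false then (\v.5) else (\w.w))) then 6 else (if (if (if false then true else true) then (true || false) else ((\p.p) true)) then (4 + (8 + 6)) else 8))

Answer: beta at 0.0 : ((\z.(\u.true)) 2)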